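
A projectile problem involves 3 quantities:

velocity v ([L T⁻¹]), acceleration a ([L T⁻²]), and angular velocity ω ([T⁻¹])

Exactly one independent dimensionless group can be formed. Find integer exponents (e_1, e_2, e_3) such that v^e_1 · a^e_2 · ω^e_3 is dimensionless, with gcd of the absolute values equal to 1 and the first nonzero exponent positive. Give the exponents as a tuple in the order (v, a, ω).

L: e_1·(1) + e_2·(1) + e_3·(0) = 0
T: e_1·(-1) + e_2·(-2) + e_3·(-1) = 0
Solving this homogeneous linear system for the smallest-integer solution (first nonzero entry positive) gives (1, -1, 1).

(1, -1, 1)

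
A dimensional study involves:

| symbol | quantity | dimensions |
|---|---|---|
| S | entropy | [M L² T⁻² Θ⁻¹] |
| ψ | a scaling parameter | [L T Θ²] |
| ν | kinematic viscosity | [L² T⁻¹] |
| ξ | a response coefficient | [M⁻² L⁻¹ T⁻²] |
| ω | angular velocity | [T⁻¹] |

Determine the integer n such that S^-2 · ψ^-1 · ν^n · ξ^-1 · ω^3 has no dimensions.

2

Balance the L exponent: (2)·n from ν, plus −2·(2) − (1) − (-1) + 3·(0) = -4 from the rest, must sum to zero.
2n − 4 = 0, so n = 2.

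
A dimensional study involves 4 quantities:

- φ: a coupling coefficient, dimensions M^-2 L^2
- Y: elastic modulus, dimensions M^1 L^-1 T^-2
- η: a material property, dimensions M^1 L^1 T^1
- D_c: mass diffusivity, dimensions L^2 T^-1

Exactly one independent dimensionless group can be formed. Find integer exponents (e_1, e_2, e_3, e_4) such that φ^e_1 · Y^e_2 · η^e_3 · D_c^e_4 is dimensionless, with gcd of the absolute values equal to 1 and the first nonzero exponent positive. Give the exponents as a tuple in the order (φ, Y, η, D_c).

(1, 1, 1, -1)

M: e_1·(-2) + e_2·(1) + e_3·(1) + e_4·(0) = 0
L: e_1·(2) + e_2·(-1) + e_3·(1) + e_4·(2) = 0
T: e_1·(0) + e_2·(-2) + e_3·(1) + e_4·(-1) = 0
Solving this homogeneous linear system for the smallest-integer solution (first nonzero entry positive) gives (1, 1, 1, -1).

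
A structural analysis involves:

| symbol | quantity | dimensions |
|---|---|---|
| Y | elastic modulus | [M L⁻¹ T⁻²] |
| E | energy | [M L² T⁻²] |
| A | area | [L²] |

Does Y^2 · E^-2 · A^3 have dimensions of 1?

yes

Sum the exponent of each base dimension across the product:
  M: 2·[Y]_M − 2·[E]_M + 3·[A]_M = 2·(1) − 2·(1) + 3·(0) = 0
  L: 2·[Y]_L − 2·[E]_L + 3·[A]_L = 2·(-1) − 2·(2) + 3·(2) = 0
  T: 2·[Y]_T − 2·[E]_T + 3·[A]_T = 2·(-2) − 2·(-2) + 3·(0) = 0
All base exponents vanish — dimensionless.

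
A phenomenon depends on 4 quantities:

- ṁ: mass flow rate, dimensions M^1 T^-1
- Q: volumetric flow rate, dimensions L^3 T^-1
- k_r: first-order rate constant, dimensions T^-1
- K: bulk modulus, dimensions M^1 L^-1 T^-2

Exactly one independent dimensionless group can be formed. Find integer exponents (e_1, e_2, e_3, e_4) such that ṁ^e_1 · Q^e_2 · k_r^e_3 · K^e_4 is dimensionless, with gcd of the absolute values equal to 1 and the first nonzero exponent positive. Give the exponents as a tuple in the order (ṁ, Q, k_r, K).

M: e_1·(1) + e_2·(0) + e_3·(0) + e_4·(1) = 0
L: e_1·(0) + e_2·(3) + e_3·(0) + e_4·(-1) = 0
T: e_1·(-1) + e_2·(-1) + e_3·(-1) + e_4·(-2) = 0
Solving this homogeneous linear system for the smallest-integer solution (first nonzero entry positive) gives (3, -1, 4, -3).

(3, -1, 4, -3)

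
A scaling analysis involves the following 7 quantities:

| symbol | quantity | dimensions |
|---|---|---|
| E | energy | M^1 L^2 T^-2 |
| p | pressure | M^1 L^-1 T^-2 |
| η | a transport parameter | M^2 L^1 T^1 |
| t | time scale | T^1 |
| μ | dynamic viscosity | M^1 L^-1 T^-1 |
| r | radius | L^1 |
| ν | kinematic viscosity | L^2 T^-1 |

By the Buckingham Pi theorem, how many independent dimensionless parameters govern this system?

4

There are 7 variables and 3 base dimensions (M, L, T).
The dimension matrix has rank 3.
Independent dimensionless groups: 7 − 3 = 4.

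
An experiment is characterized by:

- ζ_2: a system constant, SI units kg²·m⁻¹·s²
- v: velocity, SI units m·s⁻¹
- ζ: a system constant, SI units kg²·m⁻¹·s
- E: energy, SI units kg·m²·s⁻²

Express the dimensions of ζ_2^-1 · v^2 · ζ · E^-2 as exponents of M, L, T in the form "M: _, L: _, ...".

M: -2, L: -2, T: 1

Collect each base-dimension exponent across the product:
  M: −(2) + 2·(0) + (2) − 2·(1) = -2
  L: −(-1) + 2·(1) + (-1) − 2·(2) = -2
  T: −(2) + 2·(-1) + (1) − 2·(-2) = 1
So the dimensions are [M⁻² L⁻² T].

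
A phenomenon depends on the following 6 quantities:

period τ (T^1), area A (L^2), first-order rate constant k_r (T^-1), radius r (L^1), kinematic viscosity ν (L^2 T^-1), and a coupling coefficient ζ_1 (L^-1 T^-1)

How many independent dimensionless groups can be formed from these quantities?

4

There are 6 variables and 2 base dimensions (L, T).
The dimension matrix has rank 2.
Independent dimensionless groups: 6 − 2 = 4.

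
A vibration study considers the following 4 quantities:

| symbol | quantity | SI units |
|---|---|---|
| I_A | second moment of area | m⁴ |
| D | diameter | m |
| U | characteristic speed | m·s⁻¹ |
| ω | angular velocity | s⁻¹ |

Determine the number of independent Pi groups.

There are 4 variables and 2 base dimensions (L, T).
The dimension matrix has rank 2.
Independent dimensionless groups: 4 − 2 = 2.

2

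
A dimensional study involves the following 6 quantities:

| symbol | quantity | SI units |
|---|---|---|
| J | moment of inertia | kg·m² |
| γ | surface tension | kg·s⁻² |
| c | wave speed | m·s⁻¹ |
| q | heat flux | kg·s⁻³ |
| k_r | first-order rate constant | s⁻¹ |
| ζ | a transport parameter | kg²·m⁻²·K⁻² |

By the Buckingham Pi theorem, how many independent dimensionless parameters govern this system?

There are 6 variables and 4 base dimensions (M, L, T, Θ).
The dimension matrix has rank 4.
Independent dimensionless groups: 6 − 4 = 2.

2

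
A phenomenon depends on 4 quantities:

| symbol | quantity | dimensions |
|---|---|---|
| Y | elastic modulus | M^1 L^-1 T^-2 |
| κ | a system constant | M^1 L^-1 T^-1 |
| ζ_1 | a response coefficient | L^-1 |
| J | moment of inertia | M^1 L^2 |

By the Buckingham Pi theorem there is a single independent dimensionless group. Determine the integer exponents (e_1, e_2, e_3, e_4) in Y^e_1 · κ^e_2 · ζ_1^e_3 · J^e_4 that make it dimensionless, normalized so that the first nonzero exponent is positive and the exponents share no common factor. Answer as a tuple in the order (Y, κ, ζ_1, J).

(1, -2, 3, 1)

M: e_1·(1) + e_2·(1) + e_3·(0) + e_4·(1) = 0
L: e_1·(-1) + e_2·(-1) + e_3·(-1) + e_4·(2) = 0
T: e_1·(-2) + e_2·(-1) + e_3·(0) + e_4·(0) = 0
Solving this homogeneous linear system for the smallest-integer solution (first nonzero entry positive) gives (1, -2, 3, 1).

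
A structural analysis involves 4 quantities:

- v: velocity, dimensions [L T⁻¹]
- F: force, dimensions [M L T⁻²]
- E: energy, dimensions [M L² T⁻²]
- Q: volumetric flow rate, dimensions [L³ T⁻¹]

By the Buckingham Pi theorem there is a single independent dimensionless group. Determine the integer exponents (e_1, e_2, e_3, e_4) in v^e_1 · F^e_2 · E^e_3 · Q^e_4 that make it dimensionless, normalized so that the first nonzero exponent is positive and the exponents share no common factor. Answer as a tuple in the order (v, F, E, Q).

M: e_1·(0) + e_2·(1) + e_3·(1) + e_4·(0) = 0
L: e_1·(1) + e_2·(1) + e_3·(2) + e_4·(3) = 0
T: e_1·(-1) + e_2·(-2) + e_3·(-2) + e_4·(-1) = 0
Solving this homogeneous linear system for the smallest-integer solution (first nonzero entry positive) gives (1, -2, 2, -1).

(1, -2, 2, -1)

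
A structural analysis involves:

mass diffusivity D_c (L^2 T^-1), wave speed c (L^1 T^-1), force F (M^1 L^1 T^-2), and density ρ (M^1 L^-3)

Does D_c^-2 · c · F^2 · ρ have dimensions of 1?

Sum the exponent of each base dimension across the product:
  M: −2·[D_c]_M + [c]_M + 2·[F]_M + [ρ]_M = −2·(0) + (0) + 2·(1) + (1) = 3
  L: −2·[D_c]_L + [c]_L + 2·[F]_L + [ρ]_L = −2·(2) + (1) + 2·(1) + (-3) = -4
  T: −2·[D_c]_T + [c]_T + 2·[F]_T + [ρ]_T = −2·(-1) + (-1) + 2·(-2) + (0) = -3
Net dimensions [M³ L⁻⁴ T⁻³] ≠ [1] — not dimensionless.

no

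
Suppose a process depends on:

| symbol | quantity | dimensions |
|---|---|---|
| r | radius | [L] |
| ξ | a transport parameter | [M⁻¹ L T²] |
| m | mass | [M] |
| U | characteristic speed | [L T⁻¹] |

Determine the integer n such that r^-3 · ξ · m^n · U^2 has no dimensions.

1

Balance the M exponent: (1)·n from m, plus −3·(0) + (-1) + 2·(0) = -1 from the rest, must sum to zero.
n − 1 = 0, so n = 1.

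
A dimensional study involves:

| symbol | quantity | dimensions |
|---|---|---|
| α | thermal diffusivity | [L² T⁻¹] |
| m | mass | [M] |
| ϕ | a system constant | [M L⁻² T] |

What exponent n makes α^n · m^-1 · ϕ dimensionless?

1

Balance the L exponent: (2)·n from α, plus −(0) + (-2) = -2 from the rest, must sum to zero.
2n − 2 = 0, so n = 1.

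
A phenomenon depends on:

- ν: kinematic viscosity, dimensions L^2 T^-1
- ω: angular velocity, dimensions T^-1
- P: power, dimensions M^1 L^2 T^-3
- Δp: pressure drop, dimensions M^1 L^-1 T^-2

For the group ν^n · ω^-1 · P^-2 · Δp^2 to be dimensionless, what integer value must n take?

Balance the L exponent: (2)·n from ν, plus −(0) − 2·(2) + 2·(-1) = -6 from the rest, must sum to zero.
2n − 6 = 0, so n = 3.

3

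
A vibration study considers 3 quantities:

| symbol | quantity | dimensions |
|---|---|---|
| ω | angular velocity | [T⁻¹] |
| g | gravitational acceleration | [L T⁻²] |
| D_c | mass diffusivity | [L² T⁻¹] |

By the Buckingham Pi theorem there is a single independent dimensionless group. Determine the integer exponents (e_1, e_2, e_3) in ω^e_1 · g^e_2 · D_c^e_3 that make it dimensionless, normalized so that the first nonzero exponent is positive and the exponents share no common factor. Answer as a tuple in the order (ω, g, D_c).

L: e_1·(0) + e_2·(1) + e_3·(2) = 0
T: e_1·(-1) + e_2·(-2) + e_3·(-1) = 0
Solving this homogeneous linear system for the smallest-integer solution (first nonzero entry positive) gives (3, -2, 1).

(3, -2, 1)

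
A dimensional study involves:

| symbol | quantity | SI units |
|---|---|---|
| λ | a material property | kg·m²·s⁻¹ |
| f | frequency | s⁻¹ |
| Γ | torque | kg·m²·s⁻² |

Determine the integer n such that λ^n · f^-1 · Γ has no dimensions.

Balance the M exponent: (1)·n from λ, plus −(0) + (1) = 1 from the rest, must sum to zero.
n + 1 = 0, so n = -1.

-1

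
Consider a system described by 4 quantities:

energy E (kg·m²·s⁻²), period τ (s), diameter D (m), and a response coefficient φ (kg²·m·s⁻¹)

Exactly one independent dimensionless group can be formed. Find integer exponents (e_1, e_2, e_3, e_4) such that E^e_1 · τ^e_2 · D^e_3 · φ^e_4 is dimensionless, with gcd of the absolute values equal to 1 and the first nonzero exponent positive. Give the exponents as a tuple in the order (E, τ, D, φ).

M: e_1·(1) + e_2·(0) + e_3·(0) + e_4·(2) = 0
L: e_1·(2) + e_2·(0) + e_3·(1) + e_4·(1) = 0
T: e_1·(-2) + e_2·(1) + e_3·(0) + e_4·(-1) = 0
Solving this homogeneous linear system for the smallest-integer solution (first nonzero entry positive) gives (2, 3, -3, -1).

(2, 3, -3, -1)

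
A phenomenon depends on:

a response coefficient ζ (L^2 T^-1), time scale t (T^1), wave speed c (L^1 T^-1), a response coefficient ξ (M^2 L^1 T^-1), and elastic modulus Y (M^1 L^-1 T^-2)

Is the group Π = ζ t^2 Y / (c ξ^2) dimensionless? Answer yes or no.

Sum the exponent of each base dimension across the product:
  M: [ζ]_M + 2·[t]_M − [c]_M − 2·[ξ]_M + [Y]_M = (0) + 2·(0) − (0) − 2·(2) + (1) = -3
  L: [ζ]_L + 2·[t]_L − [c]_L − 2·[ξ]_L + [Y]_L = (2) + 2·(0) − (1) − 2·(1) + (-1) = -2
  T: [ζ]_T + 2·[t]_T − [c]_T − 2·[ξ]_T + [Y]_T = (-1) + 2·(1) − (-1) − 2·(-1) + (-2) = 2
Net dimensions [M⁻³ L⁻² T²] ≠ [1] — not dimensionless.

no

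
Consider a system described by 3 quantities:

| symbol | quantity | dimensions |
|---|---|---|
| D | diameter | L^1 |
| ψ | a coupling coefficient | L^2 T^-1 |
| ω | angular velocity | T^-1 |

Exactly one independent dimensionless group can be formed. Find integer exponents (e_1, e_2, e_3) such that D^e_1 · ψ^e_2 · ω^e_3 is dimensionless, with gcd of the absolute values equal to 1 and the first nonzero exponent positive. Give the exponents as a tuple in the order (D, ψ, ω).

L: e_1·(1) + e_2·(2) + e_3·(0) = 0
T: e_1·(0) + e_2·(-1) + e_3·(-1) = 0
Solving this homogeneous linear system for the smallest-integer solution (first nonzero entry positive) gives (2, -1, 1).

(2, -1, 1)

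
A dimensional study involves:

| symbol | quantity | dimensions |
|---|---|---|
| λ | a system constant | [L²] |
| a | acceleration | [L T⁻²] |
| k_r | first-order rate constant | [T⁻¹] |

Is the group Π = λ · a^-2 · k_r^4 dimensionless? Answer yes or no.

Sum the exponent of each base dimension across the product:
  L: [λ]_L − 2·[a]_L + 4·[k_r]_L = (2) − 2·(1) + 4·(0) = 0
  T: [λ]_T − 2·[a]_T + 4·[k_r]_T = (0) − 2·(-2) + 4·(-1) = 0
All base exponents vanish — dimensionless.

yes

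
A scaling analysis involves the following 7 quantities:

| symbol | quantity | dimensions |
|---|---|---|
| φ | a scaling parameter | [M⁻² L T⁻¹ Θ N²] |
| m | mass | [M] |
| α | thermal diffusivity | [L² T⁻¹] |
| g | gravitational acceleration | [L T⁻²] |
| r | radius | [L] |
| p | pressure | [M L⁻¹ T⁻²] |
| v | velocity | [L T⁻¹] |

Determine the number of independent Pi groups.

3

There are 7 variables and 5 base dimensions (M, L, T, Θ, N).
The dimension matrix has rank 4 (less than 5: the dimension vectors are linearly dependent).
Independent dimensionless groups: 7 − 4 = 3.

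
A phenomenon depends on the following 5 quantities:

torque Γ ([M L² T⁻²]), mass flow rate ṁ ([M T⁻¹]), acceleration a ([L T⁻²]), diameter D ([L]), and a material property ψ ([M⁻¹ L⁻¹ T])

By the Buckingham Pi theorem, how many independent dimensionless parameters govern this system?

2

There are 5 variables and 3 base dimensions (M, L, T).
The dimension matrix has rank 3.
Independent dimensionless groups: 5 − 3 = 2.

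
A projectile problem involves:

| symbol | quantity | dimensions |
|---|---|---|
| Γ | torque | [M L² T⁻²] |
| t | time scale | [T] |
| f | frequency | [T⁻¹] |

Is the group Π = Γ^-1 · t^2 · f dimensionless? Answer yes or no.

no

Sum the exponent of each base dimension across the product:
  M: −[Γ]_M + 2·[t]_M + [f]_M = −(1) + 2·(0) + (0) = -1
  L: −[Γ]_L + 2·[t]_L + [f]_L = −(2) + 2·(0) + (0) = -2
  T: −[Γ]_T + 2·[t]_T + [f]_T = −(-2) + 2·(1) + (-1) = 3
Net dimensions [M⁻¹ L⁻² T³] ≠ [1] — not dimensionless.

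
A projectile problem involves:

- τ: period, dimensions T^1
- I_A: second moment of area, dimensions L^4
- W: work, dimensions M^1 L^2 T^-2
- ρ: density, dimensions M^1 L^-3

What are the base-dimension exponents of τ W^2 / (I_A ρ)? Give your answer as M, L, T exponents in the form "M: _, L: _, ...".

Collect each base-dimension exponent across the product:
  M: (0) − (0) + 2·(1) − (1) = 1
  L: (0) − (4) + 2·(2) − (-3) = 3
  T: (1) − (0) + 2·(-2) − (0) = -3
So the dimensions are [M L³ T⁻³].

M: 1, L: 3, T: -3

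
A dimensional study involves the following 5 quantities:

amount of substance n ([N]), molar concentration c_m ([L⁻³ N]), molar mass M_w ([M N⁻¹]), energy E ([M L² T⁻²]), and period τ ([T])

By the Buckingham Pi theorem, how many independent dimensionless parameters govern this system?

There are 5 variables and 4 base dimensions (M, L, T, N).
The dimension matrix has rank 4.
Independent dimensionless groups: 5 − 4 = 1.

1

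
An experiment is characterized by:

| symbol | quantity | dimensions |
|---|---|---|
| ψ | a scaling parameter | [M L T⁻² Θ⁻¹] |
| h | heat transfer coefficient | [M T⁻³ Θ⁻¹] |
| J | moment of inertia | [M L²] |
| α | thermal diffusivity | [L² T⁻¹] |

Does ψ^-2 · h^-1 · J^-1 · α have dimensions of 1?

Sum the exponent of each base dimension across the product:
  M: −2·[ψ]_M − [h]_M − [J]_M + [α]_M = −2·(1) − (1) − (1) + (0) = -4
  L: −2·[ψ]_L − [h]_L − [J]_L + [α]_L = −2·(1) − (0) − (2) + (2) = -2
  T: −2·[ψ]_T − [h]_T − [J]_T + [α]_T = −2·(-2) − (-3) − (0) + (-1) = 6
  Θ: −2·[ψ]_Θ − [h]_Θ − [J]_Θ + [α]_Θ = −2·(-1) − (-1) − (0) + (0) = 3
Net dimensions [M⁻⁴ L⁻² T⁶ Θ³] ≠ [1] — not dimensionless.

no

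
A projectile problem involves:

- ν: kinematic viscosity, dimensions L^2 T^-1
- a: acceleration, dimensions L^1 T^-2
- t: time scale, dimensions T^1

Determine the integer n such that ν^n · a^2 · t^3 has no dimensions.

-1

Balance the L exponent: (2)·n from ν, plus 2·(1) + 3·(0) = 2 from the rest, must sum to zero.
2n + 2 = 0, so n = -1.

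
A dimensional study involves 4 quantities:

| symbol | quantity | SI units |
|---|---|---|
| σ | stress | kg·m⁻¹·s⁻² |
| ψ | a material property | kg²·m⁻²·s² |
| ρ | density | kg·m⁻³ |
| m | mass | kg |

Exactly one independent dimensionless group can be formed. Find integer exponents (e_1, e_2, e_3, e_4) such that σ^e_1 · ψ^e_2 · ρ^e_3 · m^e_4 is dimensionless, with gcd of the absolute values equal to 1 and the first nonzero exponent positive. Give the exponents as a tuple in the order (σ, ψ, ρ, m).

(1, 1, -1, -2)

M: e_1·(1) + e_2·(2) + e_3·(1) + e_4·(1) = 0
L: e_1·(-1) + e_2·(-2) + e_3·(-3) + e_4·(0) = 0
T: e_1·(-2) + e_2·(2) + e_3·(0) + e_4·(0) = 0
Solving this homogeneous linear system for the smallest-integer solution (first nonzero entry positive) gives (1, 1, -1, -2).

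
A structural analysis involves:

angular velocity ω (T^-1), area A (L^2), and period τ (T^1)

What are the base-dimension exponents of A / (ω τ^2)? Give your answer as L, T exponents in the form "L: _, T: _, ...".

Collect each base-dimension exponent across the product:
  L: −(0) + (2) − 2·(0) = 2
  T: −(-1) + (0) − 2·(1) = -1
So the dimensions are [L² T⁻¹].

L: 2, T: -1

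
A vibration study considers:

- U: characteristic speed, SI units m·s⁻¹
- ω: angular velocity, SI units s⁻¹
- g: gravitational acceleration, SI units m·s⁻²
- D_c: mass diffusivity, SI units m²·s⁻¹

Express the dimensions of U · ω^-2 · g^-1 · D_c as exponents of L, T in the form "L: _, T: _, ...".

Collect each base-dimension exponent across the product:
  L: (1) − 2·(0) − (1) + (2) = 2
  T: (-1) − 2·(-1) − (-2) + (-1) = 2
So the dimensions are [L² T²].

L: 2, T: 2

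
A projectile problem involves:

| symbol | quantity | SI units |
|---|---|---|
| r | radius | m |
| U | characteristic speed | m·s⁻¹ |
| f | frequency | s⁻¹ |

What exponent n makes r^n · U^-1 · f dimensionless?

1

Balance the L exponent: (1)·n from r, plus −(1) + (0) = -1 from the rest, must sum to zero.
n − 1 = 0, so n = 1.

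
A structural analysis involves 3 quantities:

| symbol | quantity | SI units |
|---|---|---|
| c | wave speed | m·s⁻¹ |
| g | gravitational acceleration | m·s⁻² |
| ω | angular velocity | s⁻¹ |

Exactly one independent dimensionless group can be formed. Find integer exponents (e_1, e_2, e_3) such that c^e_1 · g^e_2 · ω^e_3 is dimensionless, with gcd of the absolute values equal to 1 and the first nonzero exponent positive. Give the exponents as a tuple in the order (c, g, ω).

L: e_1·(1) + e_2·(1) + e_3·(0) = 0
T: e_1·(-1) + e_2·(-2) + e_3·(-1) = 0
Solving this homogeneous linear system for the smallest-integer solution (first nonzero entry positive) gives (1, -1, 1).

(1, -1, 1)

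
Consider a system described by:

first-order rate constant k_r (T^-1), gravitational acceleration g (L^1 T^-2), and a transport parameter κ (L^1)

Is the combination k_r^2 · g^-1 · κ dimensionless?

Sum the exponent of each base dimension across the product:
  L: 2·[k_r]_L − [g]_L + [κ]_L = 2·(0) − (1) + (1) = 0
  T: 2·[k_r]_T − [g]_T + [κ]_T = 2·(-1) − (-2) + (0) = 0
All base exponents vanish — dimensionless.

yes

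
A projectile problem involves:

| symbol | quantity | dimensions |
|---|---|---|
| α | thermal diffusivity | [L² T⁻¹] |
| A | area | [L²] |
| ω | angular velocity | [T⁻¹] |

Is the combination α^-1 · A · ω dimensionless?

yes

Sum the exponent of each base dimension across the product:
  L: −[α]_L + [A]_L + [ω]_L = −(2) + (2) + (0) = 0
  T: −[α]_T + [A]_T + [ω]_T = −(-1) + (0) + (-1) = 0
All base exponents vanish — dimensionless.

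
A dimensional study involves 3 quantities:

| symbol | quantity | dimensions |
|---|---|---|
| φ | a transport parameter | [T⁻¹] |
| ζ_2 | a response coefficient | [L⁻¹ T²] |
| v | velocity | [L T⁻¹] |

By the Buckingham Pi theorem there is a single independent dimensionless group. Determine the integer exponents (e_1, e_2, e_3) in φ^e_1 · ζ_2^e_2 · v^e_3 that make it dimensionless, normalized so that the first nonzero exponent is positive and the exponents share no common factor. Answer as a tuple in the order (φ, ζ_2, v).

L: e_1·(0) + e_2·(-1) + e_3·(1) = 0
T: e_1·(-1) + e_2·(2) + e_3·(-1) = 0
Solving this homogeneous linear system for the smallest-integer solution (first nonzero entry positive) gives (1, 1, 1).

(1, 1, 1)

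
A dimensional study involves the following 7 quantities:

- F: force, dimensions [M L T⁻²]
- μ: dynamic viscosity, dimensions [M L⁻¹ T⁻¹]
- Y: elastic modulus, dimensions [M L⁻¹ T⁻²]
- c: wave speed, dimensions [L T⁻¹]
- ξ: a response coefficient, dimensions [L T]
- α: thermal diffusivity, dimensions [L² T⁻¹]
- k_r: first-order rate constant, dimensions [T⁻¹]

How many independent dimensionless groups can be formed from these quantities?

4

There are 7 variables and 3 base dimensions (M, L, T).
The dimension matrix has rank 3.
Independent dimensionless groups: 7 − 3 = 4.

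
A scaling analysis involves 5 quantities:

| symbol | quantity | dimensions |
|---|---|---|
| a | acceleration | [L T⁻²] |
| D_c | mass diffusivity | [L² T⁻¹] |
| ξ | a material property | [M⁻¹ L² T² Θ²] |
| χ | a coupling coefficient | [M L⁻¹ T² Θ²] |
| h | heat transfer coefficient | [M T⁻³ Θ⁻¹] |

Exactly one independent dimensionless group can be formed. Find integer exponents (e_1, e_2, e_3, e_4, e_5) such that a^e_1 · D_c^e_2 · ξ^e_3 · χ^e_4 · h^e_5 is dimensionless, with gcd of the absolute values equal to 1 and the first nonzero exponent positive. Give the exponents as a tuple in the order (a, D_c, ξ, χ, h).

(3, 2, -3, 1, -4)

M: e_1·(0) + e_2·(0) + e_3·(-1) + e_4·(1) + e_5·(1) = 0
L: e_1·(1) + e_2·(2) + e_3·(2) + e_4·(-1) + e_5·(0) = 0
T: e_1·(-2) + e_2·(-1) + e_3·(2) + e_4·(2) + e_5·(-3) = 0
Θ: e_1·(0) + e_2·(0) + e_3·(2) + e_4·(2) + e_5·(-1) = 0
Solving this homogeneous linear system for the smallest-integer solution (first nonzero entry positive) gives (3, 2, -3, 1, -4).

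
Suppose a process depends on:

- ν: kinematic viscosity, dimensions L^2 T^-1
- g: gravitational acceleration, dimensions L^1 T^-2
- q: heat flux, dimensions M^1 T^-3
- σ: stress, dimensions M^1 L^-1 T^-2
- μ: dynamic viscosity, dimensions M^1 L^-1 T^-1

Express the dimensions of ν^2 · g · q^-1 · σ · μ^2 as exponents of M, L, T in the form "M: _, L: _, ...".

M: 2, L: 2, T: -5

Collect each base-dimension exponent across the product:
  M: 2·(0) + (0) − (1) + (1) + 2·(1) = 2
  L: 2·(2) + (1) − (0) + (-1) + 2·(-1) = 2
  T: 2·(-1) + (-2) − (-3) + (-2) + 2·(-1) = -5
So the dimensions are [M² L² T⁻⁵].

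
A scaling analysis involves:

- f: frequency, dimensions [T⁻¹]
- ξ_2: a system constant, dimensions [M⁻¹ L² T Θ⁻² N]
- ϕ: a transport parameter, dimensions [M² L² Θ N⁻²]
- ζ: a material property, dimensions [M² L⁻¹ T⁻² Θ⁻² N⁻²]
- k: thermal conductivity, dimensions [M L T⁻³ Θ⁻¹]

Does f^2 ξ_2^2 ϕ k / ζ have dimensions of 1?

no

Sum the exponent of each base dimension across the product:
  M: 2·[f]_M + 2·[ξ_2]_M + [ϕ]_M − [ζ]_M + [k]_M = 2·(0) + 2·(-1) + (2) − (2) + (1) = -1
  L: 2·[f]_L + 2·[ξ_2]_L + [ϕ]_L − [ζ]_L + [k]_L = 2·(0) + 2·(2) + (2) − (-1) + (1) = 8
  T: 2·[f]_T + 2·[ξ_2]_T + [ϕ]_T − [ζ]_T + [k]_T = 2·(-1) + 2·(1) + (0) − (-2) + (-3) = -1
  Θ: 2·[f]_Θ + 2·[ξ_2]_Θ + [ϕ]_Θ − [ζ]_Θ + [k]_Θ = 2·(0) + 2·(-2) + (1) − (-2) + (-1) = -2
  N: 2·[f]_N + 2·[ξ_2]_N + [ϕ]_N − [ζ]_N + [k]_N = 2·(0) + 2·(1) + (-2) − (-2) + (0) = 2
Net dimensions [M⁻¹ L⁸ T⁻¹ Θ⁻² N²] ≠ [1] — not dimensionless.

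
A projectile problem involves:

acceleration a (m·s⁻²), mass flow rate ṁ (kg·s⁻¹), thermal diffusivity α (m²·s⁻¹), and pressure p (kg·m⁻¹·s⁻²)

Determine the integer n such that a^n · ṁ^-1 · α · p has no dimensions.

Balance the L exponent: (1)·n from a, plus −(0) + (2) + (-1) = 1 from the rest, must sum to zero.
n + 1 = 0, so n = -1.

-1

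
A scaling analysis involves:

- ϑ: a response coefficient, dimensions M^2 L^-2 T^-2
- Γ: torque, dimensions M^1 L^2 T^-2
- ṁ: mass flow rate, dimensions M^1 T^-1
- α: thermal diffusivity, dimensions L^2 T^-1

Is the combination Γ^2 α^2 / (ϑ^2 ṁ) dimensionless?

Sum the exponent of each base dimension across the product:
  M: −2·[ϑ]_M + 2·[Γ]_M − [ṁ]_M + 2·[α]_M = −2·(2) + 2·(1) − (1) + 2·(0) = -3
  L: −2·[ϑ]_L + 2·[Γ]_L − [ṁ]_L + 2·[α]_L = −2·(-2) + 2·(2) − (0) + 2·(2) = 12
  T: −2·[ϑ]_T + 2·[Γ]_T − [ṁ]_T + 2·[α]_T = −2·(-2) + 2·(-2) − (-1) + 2·(-1) = -1
Net dimensions [M⁻³ L¹² T⁻¹] ≠ [1] — not dimensionless.

no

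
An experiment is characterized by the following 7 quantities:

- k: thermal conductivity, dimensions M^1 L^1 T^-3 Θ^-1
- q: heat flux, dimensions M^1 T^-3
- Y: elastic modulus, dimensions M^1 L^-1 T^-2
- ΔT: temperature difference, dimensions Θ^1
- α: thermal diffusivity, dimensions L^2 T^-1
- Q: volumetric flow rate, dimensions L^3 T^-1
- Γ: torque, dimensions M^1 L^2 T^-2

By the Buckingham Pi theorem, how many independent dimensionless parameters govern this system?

There are 7 variables and 4 base dimensions (M, L, T, Θ).
The dimension matrix has rank 4.
Independent dimensionless groups: 7 − 4 = 3.

3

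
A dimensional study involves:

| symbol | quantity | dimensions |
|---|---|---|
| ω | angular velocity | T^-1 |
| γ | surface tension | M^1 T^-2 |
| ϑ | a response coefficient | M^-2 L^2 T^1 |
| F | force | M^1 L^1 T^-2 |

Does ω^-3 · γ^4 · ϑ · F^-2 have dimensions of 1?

yes

Sum the exponent of each base dimension across the product:
  M: −3·[ω]_M + 4·[γ]_M + [ϑ]_M − 2·[F]_M = −3·(0) + 4·(1) + (-2) − 2·(1) = 0
  L: −3·[ω]_L + 4·[γ]_L + [ϑ]_L − 2·[F]_L = −3·(0) + 4·(0) + (2) − 2·(1) = 0
  T: −3·[ω]_T + 4·[γ]_T + [ϑ]_T − 2·[F]_T = −3·(-1) + 4·(-2) + (1) − 2·(-2) = 0
All base exponents vanish — dimensionless.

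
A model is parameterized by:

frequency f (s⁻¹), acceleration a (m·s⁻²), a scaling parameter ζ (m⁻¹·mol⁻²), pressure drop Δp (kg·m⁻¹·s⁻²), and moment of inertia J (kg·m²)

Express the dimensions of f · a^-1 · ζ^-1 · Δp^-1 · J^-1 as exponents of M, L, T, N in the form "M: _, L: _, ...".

M: -2, L: -1, T: 3, N: 2

Collect each base-dimension exponent across the product:
  M: (0) − (0) − (0) − (1) − (1) = -2
  L: (0) − (1) − (-1) − (-1) − (2) = -1
  T: (-1) − (-2) − (0) − (-2) − (0) = 3
  N: (0) − (0) − (-2) − (0) − (0) = 2
So the dimensions are [M⁻² L⁻¹ T³ N²].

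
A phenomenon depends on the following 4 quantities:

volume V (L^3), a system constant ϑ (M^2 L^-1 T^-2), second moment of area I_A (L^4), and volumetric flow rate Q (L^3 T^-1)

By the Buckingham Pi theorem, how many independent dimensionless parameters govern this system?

1

There are 4 variables and 3 base dimensions (M, L, T).
The dimension matrix has rank 3.
Independent dimensionless groups: 4 − 3 = 1.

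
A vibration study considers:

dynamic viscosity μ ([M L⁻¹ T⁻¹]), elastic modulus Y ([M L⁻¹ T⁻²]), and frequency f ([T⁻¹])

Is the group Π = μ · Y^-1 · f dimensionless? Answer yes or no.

yes

Sum the exponent of each base dimension across the product:
  M: [μ]_M − [Y]_M + [f]_M = (1) − (1) + (0) = 0
  L: [μ]_L − [Y]_L + [f]_L = (-1) − (-1) + (0) = 0
  T: [μ]_T − [Y]_T + [f]_T = (-1) − (-2) + (-1) = 0
All base exponents vanish — dimensionless.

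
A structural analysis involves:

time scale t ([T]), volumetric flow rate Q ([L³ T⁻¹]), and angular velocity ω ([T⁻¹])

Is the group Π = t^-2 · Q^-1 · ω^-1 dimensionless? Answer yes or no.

Sum the exponent of each base dimension across the product:
  L: −2·[t]_L − [Q]_L − [ω]_L = −2·(0) − (3) − (0) = -3
  T: −2·[t]_T − [Q]_T − [ω]_T = −2·(1) − (-1) − (-1) = 0
Net dimensions [L⁻³] ≠ [1] — not dimensionless.

no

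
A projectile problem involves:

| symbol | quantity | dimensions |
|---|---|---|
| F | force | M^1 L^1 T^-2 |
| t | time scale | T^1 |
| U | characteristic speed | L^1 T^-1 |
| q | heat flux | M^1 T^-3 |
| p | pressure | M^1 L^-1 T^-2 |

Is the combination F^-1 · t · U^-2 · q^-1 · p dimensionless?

Sum the exponent of each base dimension across the product:
  M: −[F]_M + [t]_M − 2·[U]_M − [q]_M + [p]_M = −(1) + (0) − 2·(0) − (1) + (1) = -1
  L: −[F]_L + [t]_L − 2·[U]_L − [q]_L + [p]_L = −(1) + (0) − 2·(1) − (0) + (-1) = -4
  T: −[F]_T + [t]_T − 2·[U]_T − [q]_T + [p]_T = −(-2) + (1) − 2·(-1) − (-3) + (-2) = 6
Net dimensions [M⁻¹ L⁻⁴ T⁶] ≠ [1] — not dimensionless.

no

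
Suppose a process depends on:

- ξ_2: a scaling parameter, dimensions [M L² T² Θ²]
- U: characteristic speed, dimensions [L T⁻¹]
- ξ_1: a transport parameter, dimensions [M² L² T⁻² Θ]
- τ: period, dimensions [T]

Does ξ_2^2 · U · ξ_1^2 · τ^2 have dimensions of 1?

no

Sum the exponent of each base dimension across the product:
  M: 2·[ξ_2]_M + [U]_M + 2·[ξ_1]_M + 2·[τ]_M = 2·(1) + (0) + 2·(2) + 2·(0) = 6
  L: 2·[ξ_2]_L + [U]_L + 2·[ξ_1]_L + 2·[τ]_L = 2·(2) + (1) + 2·(2) + 2·(0) = 9
  T: 2·[ξ_2]_T + [U]_T + 2·[ξ_1]_T + 2·[τ]_T = 2·(2) + (-1) + 2·(-2) + 2·(1) = 1
  Θ: 2·[ξ_2]_Θ + [U]_Θ + 2·[ξ_1]_Θ + 2·[τ]_Θ = 2·(2) + (0) + 2·(1) + 2·(0) = 6
Net dimensions [M⁶ L⁹ T Θ⁶] ≠ [1] — not dimensionless.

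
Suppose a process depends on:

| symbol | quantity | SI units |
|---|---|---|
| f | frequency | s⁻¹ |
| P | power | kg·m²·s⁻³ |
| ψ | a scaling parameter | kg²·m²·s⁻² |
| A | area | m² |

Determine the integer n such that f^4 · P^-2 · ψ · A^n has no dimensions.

1

Balance the L exponent: (2)·n from A, plus 4·(0) − 2·(2) + (2) = -2 from the rest, must sum to zero.
2n − 2 = 0, so n = 1.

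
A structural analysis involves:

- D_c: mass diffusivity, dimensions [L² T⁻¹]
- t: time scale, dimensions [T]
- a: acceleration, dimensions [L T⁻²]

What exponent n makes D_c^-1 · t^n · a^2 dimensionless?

Balance the T exponent: (1)·n from t, plus −(-1) + 2·(-2) = -3 from the rest, must sum to zero.
n − 3 = 0, so n = 3.

3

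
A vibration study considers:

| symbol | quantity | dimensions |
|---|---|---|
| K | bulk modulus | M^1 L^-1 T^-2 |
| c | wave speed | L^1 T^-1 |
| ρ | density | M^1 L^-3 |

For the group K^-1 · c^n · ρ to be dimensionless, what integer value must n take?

Balance the L exponent: (1)·n from c, plus −(-1) + (-3) = -2 from the rest, must sum to zero.
n − 2 = 0, so n = 2.

2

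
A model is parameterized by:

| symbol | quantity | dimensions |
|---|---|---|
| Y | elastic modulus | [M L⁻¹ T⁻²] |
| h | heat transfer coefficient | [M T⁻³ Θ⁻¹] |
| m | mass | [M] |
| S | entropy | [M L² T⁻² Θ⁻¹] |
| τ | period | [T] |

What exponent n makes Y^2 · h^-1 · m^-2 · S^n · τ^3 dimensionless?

1

Balance the M exponent: (1)·n from S, plus 2·(1) − (1) − 2·(1) + 3·(0) = -1 from the rest, must sum to zero.
n − 1 = 0, so n = 1.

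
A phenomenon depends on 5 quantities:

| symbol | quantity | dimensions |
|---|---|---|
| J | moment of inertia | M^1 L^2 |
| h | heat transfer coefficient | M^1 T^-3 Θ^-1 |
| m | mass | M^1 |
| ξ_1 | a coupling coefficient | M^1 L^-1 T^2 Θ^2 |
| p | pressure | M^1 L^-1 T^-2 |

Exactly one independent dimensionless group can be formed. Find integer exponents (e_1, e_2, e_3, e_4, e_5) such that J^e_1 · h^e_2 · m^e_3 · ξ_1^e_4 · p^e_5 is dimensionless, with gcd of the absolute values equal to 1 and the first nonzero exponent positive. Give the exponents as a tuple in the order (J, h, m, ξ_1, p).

M: e_1·(1) + e_2·(1) + e_3·(1) + e_4·(1) + e_5·(1) = 0
L: e_1·(2) + e_2·(0) + e_3·(0) + e_4·(-1) + e_5·(-1) = 0
T: e_1·(0) + e_2·(-3) + e_3·(0) + e_4·(2) + e_5·(-2) = 0
Θ: e_1·(0) + e_2·(-1) + e_3·(0) + e_4·(2) + e_5·(0) = 0
Solving this homogeneous linear system for the smallest-integer solution (first nonzero entry positive) gives (1, -4, 1, -2, 4).

(1, -4, 1, -2, 4)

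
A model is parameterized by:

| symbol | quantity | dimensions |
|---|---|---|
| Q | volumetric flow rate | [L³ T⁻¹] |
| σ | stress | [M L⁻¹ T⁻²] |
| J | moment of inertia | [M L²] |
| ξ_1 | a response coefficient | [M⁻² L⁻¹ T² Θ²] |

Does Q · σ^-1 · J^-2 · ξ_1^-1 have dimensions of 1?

no

Sum the exponent of each base dimension across the product:
  M: [Q]_M − [σ]_M − 2·[J]_M − [ξ_1]_M = (0) − (1) − 2·(1) − (-2) = -1
  L: [Q]_L − [σ]_L − 2·[J]_L − [ξ_1]_L = (3) − (-1) − 2·(2) − (-1) = 1
  T: [Q]_T − [σ]_T − 2·[J]_T − [ξ_1]_T = (-1) − (-2) − 2·(0) − (2) = -1
  Θ: [Q]_Θ − [σ]_Θ − 2·[J]_Θ − [ξ_1]_Θ = (0) − (0) − 2·(0) − (2) = -2
Net dimensions [M⁻¹ L T⁻¹ Θ⁻²] ≠ [1] — not dimensionless.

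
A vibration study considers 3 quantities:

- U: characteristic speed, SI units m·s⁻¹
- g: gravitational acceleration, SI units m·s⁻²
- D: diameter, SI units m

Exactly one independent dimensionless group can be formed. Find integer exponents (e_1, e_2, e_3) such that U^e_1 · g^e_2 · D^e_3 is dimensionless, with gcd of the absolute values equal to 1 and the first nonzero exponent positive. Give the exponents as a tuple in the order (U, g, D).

L: e_1·(1) + e_2·(1) + e_3·(1) = 0
T: e_1·(-1) + e_2·(-2) + e_3·(0) = 0
Solving this homogeneous linear system for the smallest-integer solution (first nonzero entry positive) gives (2, -1, -1).

(2, -1, -1)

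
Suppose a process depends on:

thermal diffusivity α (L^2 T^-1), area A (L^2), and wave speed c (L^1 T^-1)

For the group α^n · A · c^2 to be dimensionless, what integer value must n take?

Balance the L exponent: (2)·n from α, plus (2) + 2·(1) = 4 from the rest, must sum to zero.
2n + 4 = 0, so n = -2.

-2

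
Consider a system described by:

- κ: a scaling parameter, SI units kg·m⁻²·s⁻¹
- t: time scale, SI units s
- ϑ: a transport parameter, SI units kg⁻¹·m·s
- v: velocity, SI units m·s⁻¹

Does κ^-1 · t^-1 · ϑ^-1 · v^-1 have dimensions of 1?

Sum the exponent of each base dimension across the product:
  M: −[κ]_M − [t]_M − [ϑ]_M − [v]_M = −(1) − (0) − (-1) − (0) = 0
  L: −[κ]_L − [t]_L − [ϑ]_L − [v]_L = −(-2) − (0) − (1) − (1) = 0
  T: −[κ]_T − [t]_T − [ϑ]_T − [v]_T = −(-1) − (1) − (1) − (-1) = 0
All base exponents vanish — dimensionless.

yes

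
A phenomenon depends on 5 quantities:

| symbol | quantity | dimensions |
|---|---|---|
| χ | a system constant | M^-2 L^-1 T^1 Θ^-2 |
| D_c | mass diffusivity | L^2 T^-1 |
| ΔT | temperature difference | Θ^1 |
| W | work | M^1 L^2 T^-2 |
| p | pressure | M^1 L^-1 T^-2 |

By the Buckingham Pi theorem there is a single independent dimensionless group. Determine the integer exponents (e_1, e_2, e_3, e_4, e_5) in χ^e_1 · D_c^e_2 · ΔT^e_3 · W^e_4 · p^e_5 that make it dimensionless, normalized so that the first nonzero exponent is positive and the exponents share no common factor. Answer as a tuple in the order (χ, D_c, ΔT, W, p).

(1, -3, 2, 3, -1)

M: e_1·(-2) + e_2·(0) + e_3·(0) + e_4·(1) + e_5·(1) = 0
L: e_1·(-1) + e_2·(2) + e_3·(0) + e_4·(2) + e_5·(-1) = 0
T: e_1·(1) + e_2·(-1) + e_3·(0) + e_4·(-2) + e_5·(-2) = 0
Θ: e_1·(-2) + e_2·(0) + e_3·(1) + e_4·(0) + e_5·(0) = 0
Solving this homogeneous linear system for the smallest-integer solution (first nonzero entry positive) gives (1, -3, 2, 3, -1).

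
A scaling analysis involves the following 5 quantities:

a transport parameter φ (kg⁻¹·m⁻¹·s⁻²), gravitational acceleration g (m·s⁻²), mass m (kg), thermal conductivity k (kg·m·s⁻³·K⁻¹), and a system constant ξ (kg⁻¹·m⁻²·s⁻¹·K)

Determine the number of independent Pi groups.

There are 5 variables and 4 base dimensions (M, L, T, Θ).
The dimension matrix has rank 4.
Independent dimensionless groups: 5 − 4 = 1.

1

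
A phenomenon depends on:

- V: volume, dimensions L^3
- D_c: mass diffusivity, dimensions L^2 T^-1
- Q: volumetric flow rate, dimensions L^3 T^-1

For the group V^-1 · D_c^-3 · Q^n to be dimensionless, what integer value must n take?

3

Balance the L exponent: (3)·n from Q, plus −(3) − 3·(2) = -9 from the rest, must sum to zero.
3n − 9 = 0, so n = 3.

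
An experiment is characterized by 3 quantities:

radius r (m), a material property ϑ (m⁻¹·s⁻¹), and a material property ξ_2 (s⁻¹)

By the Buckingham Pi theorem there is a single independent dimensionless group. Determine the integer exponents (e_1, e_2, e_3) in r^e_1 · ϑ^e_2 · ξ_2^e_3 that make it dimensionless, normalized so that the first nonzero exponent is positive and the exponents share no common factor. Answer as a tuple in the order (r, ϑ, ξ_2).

(1, 1, -1)

L: e_1·(1) + e_2·(-1) + e_3·(0) = 0
T: e_1·(0) + e_2·(-1) + e_3·(-1) = 0
Solving this homogeneous linear system for the smallest-integer solution (first nonzero entry positive) gives (1, 1, -1).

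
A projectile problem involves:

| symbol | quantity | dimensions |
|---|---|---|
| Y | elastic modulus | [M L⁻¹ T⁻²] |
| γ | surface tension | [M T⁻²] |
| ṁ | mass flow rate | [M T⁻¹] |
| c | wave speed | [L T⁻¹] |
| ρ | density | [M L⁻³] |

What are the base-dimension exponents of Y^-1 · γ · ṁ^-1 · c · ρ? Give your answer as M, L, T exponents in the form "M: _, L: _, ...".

Collect each base-dimension exponent across the product:
  M: −(1) + (1) − (1) + (0) + (1) = 0
  L: −(-1) + (0) − (0) + (1) + (-3) = -1
  T: −(-2) + (-2) − (-1) + (-1) + (0) = 0
So the dimensions are [L⁻¹].

M: 0, L: -1, T: 0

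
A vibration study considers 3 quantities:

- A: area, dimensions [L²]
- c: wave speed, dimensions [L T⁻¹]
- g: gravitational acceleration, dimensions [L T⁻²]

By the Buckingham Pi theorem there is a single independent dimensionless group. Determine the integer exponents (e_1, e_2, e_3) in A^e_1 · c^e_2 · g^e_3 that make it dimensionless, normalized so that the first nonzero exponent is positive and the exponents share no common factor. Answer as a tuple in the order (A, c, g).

(1, -4, 2)

L: e_1·(2) + e_2·(1) + e_3·(1) = 0
T: e_1·(0) + e_2·(-1) + e_3·(-2) = 0
Solving this homogeneous linear system for the smallest-integer solution (first nonzero entry positive) gives (1, -4, 2).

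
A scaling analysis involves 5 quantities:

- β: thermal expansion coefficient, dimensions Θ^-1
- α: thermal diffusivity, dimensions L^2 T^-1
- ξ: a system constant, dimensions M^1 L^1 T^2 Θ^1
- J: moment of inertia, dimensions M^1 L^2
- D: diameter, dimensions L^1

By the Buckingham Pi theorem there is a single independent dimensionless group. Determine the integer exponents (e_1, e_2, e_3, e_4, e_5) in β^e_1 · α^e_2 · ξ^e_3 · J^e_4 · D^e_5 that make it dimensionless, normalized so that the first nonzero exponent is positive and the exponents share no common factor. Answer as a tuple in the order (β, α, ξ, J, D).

(1, 2, 1, -1, -3)

M: e_1·(0) + e_2·(0) + e_3·(1) + e_4·(1) + e_5·(0) = 0
L: e_1·(0) + e_2·(2) + e_3·(1) + e_4·(2) + e_5·(1) = 0
T: e_1·(0) + e_2·(-1) + e_3·(2) + e_4·(0) + e_5·(0) = 0
Θ: e_1·(-1) + e_2·(0) + e_3·(1) + e_4·(0) + e_5·(0) = 0
Solving this homogeneous linear system for the smallest-integer solution (first nonzero entry positive) gives (1, 2, 1, -1, -3).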